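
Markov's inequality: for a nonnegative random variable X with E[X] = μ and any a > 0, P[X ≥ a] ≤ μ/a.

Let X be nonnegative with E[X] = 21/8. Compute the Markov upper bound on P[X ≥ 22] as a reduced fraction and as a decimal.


μ = E[X] = 21/8, a = 22.
Markov: P[X ≥ 22] ≤ μ/a = (21/8)/22 = 21/176.
Numerically: ≈ 0.1193.
(Since a = 22 > μ = 2.6250, the bound 21/176 is < 1 and informative.)

P[X ≥ 22] ≤ 21/176 ≈ 0.1193.


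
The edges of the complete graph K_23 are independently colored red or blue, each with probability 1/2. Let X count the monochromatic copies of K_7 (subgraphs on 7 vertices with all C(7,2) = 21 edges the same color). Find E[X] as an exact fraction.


Let X = Σ_S X_S over the C(23, 7) = 245157 subsets S of size 7, where X_S = 1 if the K_7 on S is monochromatic.
For a fixed S, the K_7 on S has C(7, 2) = 21 edges. P[all 21 edges red] = (1/2)^21, and likewise for blue, so P[monochromatic] = 2·(1/2)^21 = 2^{1 − 21} = 1/1048576.
Summing: E[X] = C(23, 7) · 2^{1 − 21} = 245157 · 1/1048576 = 245157/1048576.
Numerically: E[X] ≈ 0.23380.

E[X] = C(23,7)·2^(1−C(7,2)) = 245157/1048576 ≈ 0.23380.


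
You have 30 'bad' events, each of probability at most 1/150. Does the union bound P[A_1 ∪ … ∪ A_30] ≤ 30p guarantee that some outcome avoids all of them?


Union bound: P[∪_{i=1}^{30} A_i] ≤ Σ_i P[A_i] ≤ 30·p = 30·(1/150) = 1/5.
Numerically: 1/5 ≈ 0.200000.
Is 1/5 < 1? YES.
Since P[∪ A_i] ≤ 1/5 < 1, the complement has P[∩ A_i^c] ≥ 1 − 1/5 = 4/5 > 0, so some outcome avoids every A_i.

30·p = 1/5 ≈ 0.200000; existence CERTIFIED by the union bound.


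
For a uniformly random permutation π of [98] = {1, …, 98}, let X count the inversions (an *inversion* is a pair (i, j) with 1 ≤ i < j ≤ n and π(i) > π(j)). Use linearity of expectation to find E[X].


Write X = Σ X_I over the C(98, 2) = 4753 pairs i < j, with X_I the indicator of one inversion.
There are 4753 indicators.
For each fixed pair i < j, the values π(i) and π(j) are two distinct elements of {1, …, 98} in uniformly random order; by symmetry P[π(i) > π(j)] = 1/2.
By linearity: E[X] = 4753 · (1/2) = C(98, 2) · (1/2) = 4753/2 = 4753/2 ≈ 2376.500000.

E[X] = 4753/2 = 2376.500000.


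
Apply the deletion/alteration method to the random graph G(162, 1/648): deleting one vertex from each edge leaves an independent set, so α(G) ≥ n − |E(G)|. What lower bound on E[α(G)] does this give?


E[|E(G)|] = C(162, 2)·p = 13041 · (1/648) = 161/8.
E[α(G)] ≥ n − E[|E(G)|] = 162 − 161/8 = 1135/8.
Numerically: ≈ 141.8750.
(This is only a lower bound; the true E[α(G)] may be larger.)

E[α(G)] ≥ 1135/8 ≈ 141.8750.


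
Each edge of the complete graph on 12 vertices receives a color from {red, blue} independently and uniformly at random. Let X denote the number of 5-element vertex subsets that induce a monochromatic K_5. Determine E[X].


Let X = Σ_S X_S over the C(12, 5) = 792 subsets S of size 5, where X_S = 1 if the K_5 on S is monochromatic.
For a fixed S, the K_5 on S has C(5, 2) = 10 edges. P[all 10 edges red] = (1/2)^10, and likewise for blue, so P[monochromatic] = 2·(1/2)^10 = 2^{1 − 10} = 1/512.
Summing: E[X] = C(12, 5) · 2^{1 − 10} = 792 · 1/512 = 99/64.
Numerically: E[X] ≈ 1.54688.

E[X] = C(12,5)·2^(1−C(5,2)) = 99/64 ≈ 1.54688.


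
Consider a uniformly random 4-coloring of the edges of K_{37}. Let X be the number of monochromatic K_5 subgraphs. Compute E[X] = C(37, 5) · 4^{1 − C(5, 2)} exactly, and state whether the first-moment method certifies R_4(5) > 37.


E[X] = C(37, 5) · 4^{1 − 10} = 435897 · 4^{−9} = 435897/262144.
As a reduced fraction: E[X] = 435897/262144 ≈ 1.663.
Is E[X] < 1? NO.
Since E[X] ≥ 1, the first-moment bound is inconclusive at n = 37; it does NOT by itself certify R_4(5) > 37.

E[X] = 435897/262144 ≈ 1.663; E[X] ≥ 1; first-moment method inconclusive here.


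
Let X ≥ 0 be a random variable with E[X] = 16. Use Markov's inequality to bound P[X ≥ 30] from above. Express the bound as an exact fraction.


μ = E[X] = 16, a = 30.
Markov: P[X ≥ 30] ≤ μ/a = (16)/30 = 8/15.
Numerically: ≈ 0.533333.
(Since a = 30 > μ = 16.000000, the bound 8/15 is < 1 and informative.)

P[X ≥ 30] ≤ 8/15 ≈ 0.533333.


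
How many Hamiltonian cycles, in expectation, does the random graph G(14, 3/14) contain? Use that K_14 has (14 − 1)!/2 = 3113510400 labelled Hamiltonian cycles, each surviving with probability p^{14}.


K_14 has (14 − 1)!/2 = 3113510400 labelled Hamiltonian cycles.
For each such Hamiltonian cycle H, let X_H = 1 if all 14 edges of H are present in G. Then P[X_H = 1] = p^{14} = (3/14)^{14} = 4782969/11112006825558016.
Summing the indicators: E[X] = Σ_H E[X_H] = 3113510400 · p^{14} = 3113510400 · 4782969/11112006825558016 = 4155084744525/3100448333024.
Numerically: E[X] ≈ 1.34.

E[X] = 3113510400 · (3/14)^{14} = 4155084744525/3100448333024 ≈ 1.34.


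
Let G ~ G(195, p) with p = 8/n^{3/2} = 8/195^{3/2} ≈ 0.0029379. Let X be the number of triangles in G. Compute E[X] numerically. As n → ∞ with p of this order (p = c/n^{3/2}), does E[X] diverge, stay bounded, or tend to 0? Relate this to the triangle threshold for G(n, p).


Number of potential triangles: C(195, 3) = 1216865.
Each occurs with probability p³ ≈ (0.0029379)³ ≈ 2.5357954e-08.
By linearity: E[X] = C(195, 3)·p³ ≈ 1216865 · 2.5357954e-08 ≈ 0.03086.
Since α = 3/2 > 1, p = c/n^{3/2} = o(1/n) is below the triangle threshold p ~ 1/n. Asymptotically E[X] ~ (c³/6)·n^{3(1−α)} = (8³/6)·n^{-1.5} → 0, so by Markov's inequality G has no triangles w.h.p.

E[X] ≈ 0.03086; in regime p = Θ(1/n^{3/2}) E[X] tends to 0 (below the triangle threshold p ~ 1/n).


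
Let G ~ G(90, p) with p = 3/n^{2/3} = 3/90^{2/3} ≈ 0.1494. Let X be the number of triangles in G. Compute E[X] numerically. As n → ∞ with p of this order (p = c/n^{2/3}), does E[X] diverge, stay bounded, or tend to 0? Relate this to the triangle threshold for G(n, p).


Number of potential triangles: C(90, 3) = 117480.
Each occurs with probability p³ ≈ (0.1494)³ ≈ 3.333333e-03.
By linearity: E[X] = C(90, 3)·p³ ≈ 117480 · 3.333333e-03 ≈ 391.6000.
Since α = 2/3 < 1, p = c/n^{2/3} ≫ 1/n is above the triangle threshold p ~ 1/n. Asymptotically E[X] ~ (c³/6)·n^{3(1−α)} = (3³/6)·n^{1} → ∞; triangles are abundant w.h.p.

E[X] ≈ 391.6000; in regime p = Θ(1/n^{2/3}) E[X] diverges (above the triangle threshold p ~ 1/n).


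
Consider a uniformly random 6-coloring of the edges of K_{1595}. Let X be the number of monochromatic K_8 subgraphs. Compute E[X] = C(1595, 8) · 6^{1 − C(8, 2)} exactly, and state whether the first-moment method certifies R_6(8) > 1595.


E[X] = C(1595, 8) · 6^{1 − 28} = 1020772636343363633895 · 6^{−27} = 1020772636343363633895/1023490369077469249536.
As a reduced fraction: E[X] = 113419181815929292655/113721152119718805504 ≈ 0.9973.
Is E[X] < 1? YES.
Since E[X] < 1, there exists a 6-coloring of K_{1595} with no monochromatic K_8; hence R_6(8) > 1595.

E[X] = 113419181815929292655/113721152119718805504 ≈ 0.9973; E[X] < 1, so R_6(8) > 1595.


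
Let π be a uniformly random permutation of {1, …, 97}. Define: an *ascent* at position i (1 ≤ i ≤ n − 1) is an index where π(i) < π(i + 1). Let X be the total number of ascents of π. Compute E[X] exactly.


Write X = Σ X_I over i = 1, …, 96, with X_I the indicator of one ascent.
There are 96 indicators.
For each fixed i, the pair (π(i), π(i+1)) is a uniformly random ordered pair of distinct values from {1, …, 97}; by symmetry P[π(i) < π(i+1)] = 1/2.
By linearity: E[X] = 96 · (1/2) = (97 − 1) · (1/2) = 48 ≈ 48.000000.

E[X] = 48 = 48.000000.


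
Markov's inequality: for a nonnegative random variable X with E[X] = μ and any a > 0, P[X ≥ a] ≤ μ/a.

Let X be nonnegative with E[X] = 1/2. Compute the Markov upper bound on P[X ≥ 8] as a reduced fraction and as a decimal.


μ = E[X] = 1/2, a = 8.
Markov: P[X ≥ 8] ≤ μ/a = (1/2)/8 = 1/16.
Numerically: ≈ 0.06250.
(Since a = 8 > μ = 0.50000, the bound 1/16 is < 1 and informative.)

P[X ≥ 8] ≤ 1/16 ≈ 0.06250.


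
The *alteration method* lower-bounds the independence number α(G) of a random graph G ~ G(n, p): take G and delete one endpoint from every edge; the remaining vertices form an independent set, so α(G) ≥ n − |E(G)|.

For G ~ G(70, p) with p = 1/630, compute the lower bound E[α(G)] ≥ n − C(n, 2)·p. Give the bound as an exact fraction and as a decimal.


E[|E(G)|] = C(70, 2)·p = 2415 · (1/630) = 23/6.
E[α(G)] ≥ n − E[|E(G)|] = 70 − 23/6 = 397/6.
Numerically: ≈ 66.16667.
(This is only a lower bound; the true E[α(G)] may be larger.)

E[α(G)] ≥ 397/6 ≈ 66.16667.


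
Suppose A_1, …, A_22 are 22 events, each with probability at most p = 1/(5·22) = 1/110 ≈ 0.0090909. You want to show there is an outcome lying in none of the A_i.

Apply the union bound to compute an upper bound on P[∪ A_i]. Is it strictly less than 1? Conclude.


Union bound: P[∪_{i=1}^{22} A_i] ≤ Σ_i P[A_i] ≤ 22·p = 22·(1/110) = 1/5.
Numerically: 1/5 ≈ 0.2000000.
Is 1/5 < 1? YES.
Since P[∪ A_i] ≤ 1/5 < 1, the complement has P[∩ A_i^c] ≥ 1 − 1/5 = 4/5 > 0, so some outcome avoids every A_i.

22·p = 1/5 ≈ 0.2000000; existence CERTIFIED by the union bound.


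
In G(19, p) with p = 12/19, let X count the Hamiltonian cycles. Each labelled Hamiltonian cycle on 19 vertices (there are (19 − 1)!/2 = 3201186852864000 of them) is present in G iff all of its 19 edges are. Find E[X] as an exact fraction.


K_19 has (19 − 1)!/2 = 3201186852864000 labelled Hamiltonian cycles.
For each such Hamiltonian cycle H, let X_H = 1 if all 19 edges of H are present in G. Then P[X_H = 1] = p^{19} = (12/19)^{19} = 319479999370622926848/1978419655660313589123979.
By linearity: E[X] = Σ_H E[X_H] = 3201186852864000 · p^{19} = 3201186852864000 · 319479999370622926848/1978419655660313589123979 = 1022715173738237107931793611292672000/1978419655660313589123979.
Numerically: E[X] ≈ 5.169e+11.

E[X] = 3201186852864000 · (12/19)^{19} = 1022715173738237107931793611292672000/1978419655660313589123979 ≈ 5.169e+11.


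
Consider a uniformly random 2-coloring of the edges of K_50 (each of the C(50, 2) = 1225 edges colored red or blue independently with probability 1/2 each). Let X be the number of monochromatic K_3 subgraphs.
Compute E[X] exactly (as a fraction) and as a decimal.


Let X = Σ_S X_S over the C(50, 3) = 19600 subsets S of size 3, where X_S = 1 if the K_3 on S is monochromatic.
For a fixed S, the K_3 on S has C(3, 2) = 3 edges. P[all 3 edges red] = (1/2)^3, and likewise for blue, so P[monochromatic] = 2·(1/2)^3 = 2^{1 − 3} = 1/4.
By linearity of expectation: E[X] = C(50, 3) · 2^{1 − 3} = 19600 · 1/4 = 4900.
Numerically: E[X] ≈ 4900.000.

E[X] = C(50,3)·2^(1−C(3,2)) = 4900 ≈ 4900.000.


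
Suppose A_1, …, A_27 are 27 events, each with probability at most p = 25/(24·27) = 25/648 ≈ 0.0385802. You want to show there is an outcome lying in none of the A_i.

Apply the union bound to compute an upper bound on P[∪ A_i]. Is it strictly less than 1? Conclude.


Union bound: P[∪_{i=1}^{27} A_i] ≤ Σ_i P[A_i] ≤ 27·p = 27·(25/648) = 25/24.
Numerically: 25/24 ≈ 1.0416667.
Is 25/24 < 1? NO.
Since the bound 25/24 is ≥ 1, the union bound is uninformative here; it does NOT by itself certify existence.

27·p = 25/24 ≈ 1.0416667; existence NOT certified by the union bound.


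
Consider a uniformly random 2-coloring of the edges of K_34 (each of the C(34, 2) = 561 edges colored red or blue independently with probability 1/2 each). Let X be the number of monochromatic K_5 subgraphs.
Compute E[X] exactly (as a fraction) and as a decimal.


Let X = Σ_S X_S over the C(34, 5) = 278256 subsets S of size 5, where X_S = 1 if the K_5 on S is monochromatic.
For a fixed S, the K_5 on S has C(5, 2) = 10 edges. P[all 10 edges red] = (1/2)^10, and likewise for blue, so P[monochromatic] = 2·(1/2)^10 = 2^{1 − 10} = 1/512.
By linearity of expectation: E[X] = C(34, 5) · 2^{1 − 10} = 278256 · 1/512 = 17391/32.
Numerically: E[X] ≈ 543.468750.

E[X] = C(34,5)·2^(1−C(5,2)) = 17391/32 ≈ 543.468750.


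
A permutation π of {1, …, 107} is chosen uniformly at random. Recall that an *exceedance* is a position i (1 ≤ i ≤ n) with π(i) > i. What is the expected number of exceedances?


Write X = Σ_{i=1}^{107} X_i, where X_i = 1_{π(i) > i}.
For each fixed i, π(i) is uniform over {1, …, 107} (marginal of a uniform permutation), so P[π(i) > i] = (n − i)/n. Summing: Σ_{i=1}^{107} (n − i)/n = (0 + 1 + … + 106)/107 = 107(107 − 1)/(2·107) = (107 − 1)/2.
Hence E[X] = Σ_{i=1}^{107} (107 − i)/107 = 53 ≈ 53.00000.

E[X] = 53 = 53.00000.


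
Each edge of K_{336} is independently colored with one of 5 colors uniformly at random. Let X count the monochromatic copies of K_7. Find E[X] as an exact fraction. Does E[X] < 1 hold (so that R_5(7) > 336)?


E[X] = C(336, 7) · 5^{1 − 21} = 90079147136880 · 5^{−20} = 90079147136880/95367431640625.
As a reduced fraction: E[X] = 18015829427376/19073486328125 ≈ 0.945.
Is E[X] < 1? YES.
Since E[X] < 1, there exists a 5-coloring of K_{336} with no monochromatic K_7; hence R_5(7) > 336.

E[X] = 18015829427376/19073486328125 ≈ 0.945; E[X] < 1, so R_5(7) > 336.


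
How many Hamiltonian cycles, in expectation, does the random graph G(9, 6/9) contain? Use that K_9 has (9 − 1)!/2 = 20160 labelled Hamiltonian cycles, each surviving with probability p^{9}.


K_9 has (9 − 1)!/2 = 20160 labelled Hamiltonian cycles.
For each such Hamiltonian cycle H, let X_H = 1 if all 9 edges of H are present in G. Then P[X_H = 1] = p^{9} = (2/3)^{9} = 512/19683.
By linearity: E[X] = Σ_H E[X_H] = 20160 · p^{9} = 20160 · 512/19683 = 1146880/2187.
Numerically: E[X] ≈ 524.408.

E[X] = 20160 · (2/3)^{9} = 1146880/2187 ≈ 524.408.


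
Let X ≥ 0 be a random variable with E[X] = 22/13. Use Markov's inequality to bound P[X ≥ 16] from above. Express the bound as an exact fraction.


μ = E[X] = 22/13, a = 16.
Markov: P[X ≥ 16] ≤ μ/a = (22/13)/16 = 11/104.
Numerically: ≈ 0.105769.
(Since a = 16 > μ = 1.692308, the bound 11/104 is < 1 and informative.)

P[X ≥ 16] ≤ 11/104 ≈ 0.105769.


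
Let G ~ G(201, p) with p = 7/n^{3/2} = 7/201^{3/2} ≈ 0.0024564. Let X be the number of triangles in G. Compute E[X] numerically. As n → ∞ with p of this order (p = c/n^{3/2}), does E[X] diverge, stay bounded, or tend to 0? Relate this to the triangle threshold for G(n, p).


Number of potential triangles: C(201, 3) = 1333300.
Each occurs with probability p³ ≈ (0.0024564)³ ≈ 1.4822172e-08.
By linearity: E[X] = C(201, 3)·p³ ≈ 1333300 · 1.4822172e-08 ≈ 0.01976.
Since α = 3/2 > 1, p = c/n^{3/2} = o(1/n) is below the triangle threshold p ~ 1/n. Asymptotically E[X] ~ (c³/6)·n^{3(1−α)} = (7³/6)·n^{-1.5} → 0, so by Markov's inequality G has no triangles w.h.p.

E[X] ≈ 0.01976; in regime p = Θ(1/n^{3/2}) E[X] tends to 0 (below the triangle threshold p ~ 1/n).


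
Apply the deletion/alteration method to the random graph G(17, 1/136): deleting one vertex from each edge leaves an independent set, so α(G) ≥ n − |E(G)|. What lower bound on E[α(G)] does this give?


E[|E(G)|] = C(17, 2)·p = 136 · (1/136) = 1.
E[α(G)] ≥ n − E[|E(G)|] = 17 − 1 = 16.
Numerically: ≈ 16.0000.
(This is only a lower bound; the true E[α(G)] may be larger.)

E[α(G)] ≥ 16 ≈ 16.0000.


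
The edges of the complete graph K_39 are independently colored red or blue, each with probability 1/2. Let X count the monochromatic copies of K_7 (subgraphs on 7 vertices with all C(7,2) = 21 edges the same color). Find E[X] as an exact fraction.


Let X = Σ_S X_S over the C(39, 7) = 15380937 subsets S of size 7, where X_S = 1 if the K_7 on S is monochromatic.
For a fixed S, the K_7 on S has C(7, 2) = 21 edges. P[all 21 edges red] = (1/2)^21, and likewise for blue, so P[monochromatic] = 2·(1/2)^21 = 2^{1 − 21} = 1/1048576.
Summing: E[X] = C(39, 7) · 2^{1 − 21} = 15380937 · 1/1048576 = 15380937/1048576.
Numerically: E[X] ≈ 14.668405.

E[X] = C(39,7)·2^(1−C(7,2)) = 15380937/1048576 ≈ 14.668405.


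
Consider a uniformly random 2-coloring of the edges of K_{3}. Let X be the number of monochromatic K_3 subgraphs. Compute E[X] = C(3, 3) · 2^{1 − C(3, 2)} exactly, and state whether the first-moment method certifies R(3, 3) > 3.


E[X] = C(3, 3) · 2^{1 − 3} = 1 · 2^{−2} = 1/4.
As a reduced fraction: E[X] = 1/4 ≈ 0.2500.
Is E[X] < 1? YES.
Since E[X] < 1, there exists a 2-coloring of K_{3} with no monochromatic K_3; hence R(3, 3) > 3.

E[X] = 1/4 ≈ 0.2500; E[X] < 1, so R(3, 3) > 3.


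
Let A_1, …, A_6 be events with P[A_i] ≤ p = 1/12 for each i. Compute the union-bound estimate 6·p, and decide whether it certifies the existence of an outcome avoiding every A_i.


Union bound: P[∪_{i=1}^{6} A_i] ≤ Σ_i P[A_i] ≤ 6·p = 6·(1/12) = 1/2.
Numerically: 1/2 ≈ 0.500.
Is 1/2 < 1? YES.
Since P[∪ A_i] ≤ 1/2 < 1, the complement has P[∩ A_i^c] ≥ 1 − 1/2 = 1/2 > 0, so some outcome avoids every A_i.

6·p = 1/2 ≈ 0.500; existence CERTIFIED by the union bound.


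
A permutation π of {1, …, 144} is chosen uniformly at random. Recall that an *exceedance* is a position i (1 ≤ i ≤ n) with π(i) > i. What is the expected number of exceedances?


Write X = Σ_{i=1}^{144} X_i, where X_i = 1_{π(i) > i}.
For each fixed i, π(i) is uniform over {1, …, 144} (marginal of a uniform permutation), so P[π(i) > i] = (n − i)/n. Summing: Σ_{i=1}^{144} (n − i)/n = (0 + 1 + … + 143)/144 = 144(144 − 1)/(2·144) = (144 − 1)/2.
Hence E[X] = Σ_{i=1}^{144} (144 − i)/144 = 143/2 ≈ 71.500000.

E[X] = 143/2 = 71.500000.


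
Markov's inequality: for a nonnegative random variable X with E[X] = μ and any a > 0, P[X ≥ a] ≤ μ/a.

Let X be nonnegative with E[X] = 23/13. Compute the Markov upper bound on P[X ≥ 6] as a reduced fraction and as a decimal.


μ = E[X] = 23/13, a = 6.
Markov: P[X ≥ 6] ≤ μ/a = (23/13)/6 = 23/78.
Numerically: ≈ 0.295.
(Since a = 6 > μ = 1.769, the bound 23/78 is < 1 and informative.)

P[X ≥ 6] ≤ 23/78 ≈ 0.295.


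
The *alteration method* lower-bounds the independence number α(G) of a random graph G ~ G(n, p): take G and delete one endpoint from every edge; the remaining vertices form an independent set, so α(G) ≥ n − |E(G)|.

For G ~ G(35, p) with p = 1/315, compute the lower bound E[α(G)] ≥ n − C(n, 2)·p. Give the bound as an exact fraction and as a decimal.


E[|E(G)|] = C(35, 2)·p = 595 · (1/315) = 17/9.
E[α(G)] ≥ n − E[|E(G)|] = 35 − 17/9 = 298/9.
Numerically: ≈ 33.111.
(This is only a lower bound; the true E[α(G)] may be larger.)

E[α(G)] ≥ 298/9 ≈ 33.111.


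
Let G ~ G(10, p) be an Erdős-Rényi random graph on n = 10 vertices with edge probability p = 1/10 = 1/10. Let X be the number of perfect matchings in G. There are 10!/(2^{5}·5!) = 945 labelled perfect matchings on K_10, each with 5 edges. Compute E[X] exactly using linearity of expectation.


K_10 has 10!/(2^{5}·5!) = 945 labelled perfect matchings.
For each such perfect matching H, let X_H = 1 if all 5 edges of H are present in G. Then P[X_H = 1] = p^{5} = (1/10)^{5} = 1/100000.
By linearity: E[X] = Σ_H E[X_H] = 945 · p^{5} = 945 · 1/100000 = 189/20000.
Numerically: E[X] ≈ 0.00945.

E[X] = 945 · (1/10)^{5} = 189/20000 ≈ 0.00945.


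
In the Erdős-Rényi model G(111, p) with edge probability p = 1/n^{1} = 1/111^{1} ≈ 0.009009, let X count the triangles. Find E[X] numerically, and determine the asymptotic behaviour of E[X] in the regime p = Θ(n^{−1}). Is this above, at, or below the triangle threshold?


Number of potential triangles: C(111, 3) = 221815.
Each occurs with probability p³ ≈ (0.009009)³ ≈ 7.3119138e-07.
By linearity: E[X] = C(111, 3)·p³ ≈ 221815 · 7.3119138e-07 ≈ 0.16219.
Here α = 1, so p = 1/n is exactly at the triangle threshold p ~ 1/n. Asymptotically E[X] → c³/6 = 1³/6 = 1/6 ≈ 0.16667, a bounded constant. In this regime the triangle count is asymptotically Poisson(c³/6).

E[X] ≈ 0.16219; in regime p = Θ(1/n^{1}) E[X] stays bounded (at the triangle threshold p ~ 1/n).


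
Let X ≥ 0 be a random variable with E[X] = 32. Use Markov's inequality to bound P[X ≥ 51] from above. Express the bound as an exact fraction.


μ = E[X] = 32, a = 51.
Markov: P[X ≥ 51] ≤ μ/a = (32)/51 = 32/51.
Numerically: ≈ 0.627.
(Since a = 51 > μ = 32.000, the bound 32/51 is < 1 and informative.)

P[X ≥ 51] ≤ 32/51 ≈ 0.627.


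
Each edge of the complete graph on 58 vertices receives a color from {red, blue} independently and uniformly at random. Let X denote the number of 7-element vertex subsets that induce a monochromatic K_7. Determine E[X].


Let X = Σ_S X_S over the C(58, 7) = 300674088 subsets S of size 7, where X_S = 1 if the K_7 on S is monochromatic.
For a fixed S, the K_7 on S has C(7, 2) = 21 edges. P[all 21 edges red] = (1/2)^21, and likewise for blue, so P[monochromatic] = 2·(1/2)^21 = 2^{1 − 21} = 1/1048576.
By linearity of expectation: E[X] = C(58, 7) · 2^{1 − 21} = 300674088 · 1/1048576 = 37584261/131072.
Numerically: E[X] ≈ 286.74516.

E[X] = C(58,7)·2^(1−C(7,2)) = 37584261/131072 ≈ 286.74516.


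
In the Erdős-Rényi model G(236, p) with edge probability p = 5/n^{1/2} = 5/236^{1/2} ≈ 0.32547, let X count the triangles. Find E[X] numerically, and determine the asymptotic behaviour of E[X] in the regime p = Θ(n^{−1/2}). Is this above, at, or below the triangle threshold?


Number of potential triangles: C(236, 3) = 2162940.
Each occurs with probability p³ ≈ (0.32547)³ ≈ 3.4477995e-02.
By linearity: E[X] = C(236, 3)·p³ ≈ 2162940 · 3.4477995e-02 ≈ 74573.83557.
Since α = 1/2 < 1, p = c/n^{1/2} ≫ 1/n is above the triangle threshold p ~ 1/n. Asymptotically E[X] ~ (c³/6)·n^{3(1−α)} = (5³/6)·n^{1.5} → ∞; triangles are abundant w.h.p.

E[X] ≈ 74573.83557; in regime p = Θ(1/n^{1/2}) E[X] diverges (above the triangle threshold p ~ 1/n).


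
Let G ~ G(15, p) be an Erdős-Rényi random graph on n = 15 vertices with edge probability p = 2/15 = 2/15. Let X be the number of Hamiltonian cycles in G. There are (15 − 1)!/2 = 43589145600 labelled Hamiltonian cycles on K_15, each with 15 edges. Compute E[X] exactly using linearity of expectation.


K_15 has (15 − 1)!/2 = 43589145600 labelled Hamiltonian cycles.
For each such Hamiltonian cycle H, let X_H = 1 if all 15 edges of H are present in G. Then P[X_H = 1] = p^{15} = (2/15)^{15} = 32768/437893890380859375.
By linearity of expectation: E[X] = Σ_H E[X_H] = 43589145600 · p^{15} = 43589145600 · 32768/437893890380859375 = 235115905024/72081298828125.
Numerically: E[X] ≈ 0.0032618.

E[X] = 43589145600 · (2/15)^{15} = 235115905024/72081298828125 ≈ 0.0032618.


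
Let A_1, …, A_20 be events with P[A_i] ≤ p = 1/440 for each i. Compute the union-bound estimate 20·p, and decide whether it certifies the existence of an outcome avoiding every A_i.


Union bound: P[∪_{i=1}^{20} A_i] ≤ Σ_i P[A_i] ≤ 20·p = 20·(1/440) = 1/22.
Numerically: 1/22 ≈ 0.0454545.
Is 1/22 < 1? YES.
Since P[∪ A_i] ≤ 1/22 < 1, the complement has P[∩ A_i^c] ≥ 1 − 1/22 = 21/22 > 0, so some outcome avoids every A_i.

20·p = 1/22 ≈ 0.0454545; existence CERTIFIED by the union bound.


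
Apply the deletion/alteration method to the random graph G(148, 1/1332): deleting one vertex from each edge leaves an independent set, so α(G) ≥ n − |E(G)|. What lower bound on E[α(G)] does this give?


E[|E(G)|] = C(148, 2)·p = 10878 · (1/1332) = 49/6.
E[α(G)] ≥ n − E[|E(G)|] = 148 − 49/6 = 839/6.
Numerically: ≈ 139.8333.
(This is only a lower bound; the true E[α(G)] may be larger.)

E[α(G)] ≥ 839/6 ≈ 139.8333.


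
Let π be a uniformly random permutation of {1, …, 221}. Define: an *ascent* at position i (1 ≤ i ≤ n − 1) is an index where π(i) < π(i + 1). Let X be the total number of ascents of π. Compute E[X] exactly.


Write X = Σ X_I over i = 1, …, 220, with X_I the indicator of one ascent.
There are 220 indicators.
For each fixed i, the pair (π(i), π(i+1)) is a uniformly random ordered pair of distinct values from {1, …, 221}; by symmetry P[π(i) < π(i+1)] = 1/2.
By linearity: E[X] = 220 · (1/2) = (221 − 1) · (1/2) = 110 ≈ 110.000.

E[X] = 110 = 110.000.


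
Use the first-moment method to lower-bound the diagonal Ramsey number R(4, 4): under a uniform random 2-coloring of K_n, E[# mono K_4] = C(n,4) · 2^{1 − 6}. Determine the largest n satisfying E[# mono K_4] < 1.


We need C(n, 4) · 2^{1 − 6} < 1, i.e. C(n, 4) < 2^{6 − 1} = 32.
Check values of n near the boundary:
  n = 4: C(4, 4) = 1; 1 < 32? YES
  n = 5: C(5, 4) = 5; 5 < 32? YES
  n = 6: C(6, 4) = 15; 15 < 32? YES
  n = 7: C(7, 4) = 35; 35 < 32? NO
  n = 8: C(8, 4) = 70; 70 < 32? NO
  n = 9: C(9, 4) = 126; 126 < 32? NO
The largest n with C(n, 4) < 32 is n = 6 (where E[X] = 15/32 ≈ 0.469). Hence R(4, 4) > 6, i.e. R(4, 4) ≥ 7.

Largest n = 6; hence R(4, 4) > 6.


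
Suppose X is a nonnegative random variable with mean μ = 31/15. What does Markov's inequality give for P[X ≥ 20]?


μ = E[X] = 31/15, a = 20.
Markov: P[X ≥ 20] ≤ μ/a = (31/15)/20 = 31/300.
Numerically: ≈ 0.103333.
(Since a = 20 > μ = 2.066667, the bound 31/300 is < 1 and informative.)

P[X ≥ 20] ≤ 31/300 ≈ 0.103333.


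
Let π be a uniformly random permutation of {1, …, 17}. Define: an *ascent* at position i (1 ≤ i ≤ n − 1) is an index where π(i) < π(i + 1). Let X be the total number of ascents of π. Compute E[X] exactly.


Write X = Σ X_I over i = 1, …, 16, with X_I the indicator of one ascent.
There are 16 indicators.
For each fixed i, the pair (π(i), π(i+1)) is a uniformly random ordered pair of distinct values from {1, …, 17}; by symmetry P[π(i) < π(i+1)] = 1/2.
By linearity: E[X] = 16 · (1/2) = (17 − 1) · (1/2) = 8 ≈ 8.00000.

E[X] = 8 = 8.00000.


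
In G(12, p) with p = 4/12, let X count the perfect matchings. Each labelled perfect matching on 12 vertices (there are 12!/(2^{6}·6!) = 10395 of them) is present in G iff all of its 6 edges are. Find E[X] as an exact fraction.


K_12 has 12!/(2^{6}·6!) = 10395 labelled perfect matchings.
For each such perfect matching H, let X_H = 1 if all 6 edges of H are present in G. Then P[X_H = 1] = p^{6} = (1/3)^{6} = 1/729.
Summing the indicators: E[X] = Σ_H E[X_H] = 10395 · p^{6} = 10395 · 1/729 = 385/27.
Numerically: E[X] ≈ 14.2593.

E[X] = 10395 · (1/3)^{6} = 385/27 ≈ 14.2593.


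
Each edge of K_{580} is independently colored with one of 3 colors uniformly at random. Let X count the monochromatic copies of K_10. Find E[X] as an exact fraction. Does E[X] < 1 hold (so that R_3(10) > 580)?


E[X] = C(580, 10) · 3^{1 − 45} = 1098085496704252547920 · 3^{−44} = 1098085496704252547920/984770902183611232881.
As a reduced fraction: E[X] = 1098085496704252547920/984770902183611232881 ≈ 1.1151.
Is E[X] < 1? NO.
Since E[X] ≥ 1, the first-moment bound is inconclusive at n = 580; it does NOT by itself certify R_3(10) > 580.

E[X] = 1098085496704252547920/984770902183611232881 ≈ 1.1151; E[X] ≥ 1; first-moment method inconclusive here.


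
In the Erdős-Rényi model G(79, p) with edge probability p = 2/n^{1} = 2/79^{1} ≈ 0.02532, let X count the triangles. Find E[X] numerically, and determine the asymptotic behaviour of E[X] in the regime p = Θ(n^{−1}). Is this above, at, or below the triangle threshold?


Number of potential triangles: C(79, 3) = 79079.
Each occurs with probability p³ ≈ (0.02532)³ ≈ 1.622590e-05.
By linearity: E[X] = C(79, 3)·p³ ≈ 79079 · 1.622590e-05 ≈ 1.2831.
Here α = 1, so p = 2/n is exactly at the triangle threshold p ~ 1/n. Asymptotically E[X] → c³/6 = 2³/6 = 4/3 ≈ 1.3333, a bounded constant. In this regime the triangle count is asymptotically Poisson(c³/6).

E[X] ≈ 1.2831; in regime p = Θ(1/n^{1}) E[X] stays bounded (at the triangle threshold p ~ 1/n).


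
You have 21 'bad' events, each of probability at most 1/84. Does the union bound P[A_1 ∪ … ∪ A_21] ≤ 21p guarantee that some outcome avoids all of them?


Union bound: P[∪_{i=1}^{21} A_i] ≤ Σ_i P[A_i] ≤ 21·p = 21·(1/84) = 1/4.
Numerically: 1/4 ≈ 0.2500.
Is 1/4 < 1? YES.
Since P[∪ A_i] ≤ 1/4 < 1, the complement has P[∩ A_i^c] ≥ 1 − 1/4 = 3/4 > 0, so some outcome avoids every A_i.

21·p = 1/4 ≈ 0.2500; existence CERTIFIED by the union bound.


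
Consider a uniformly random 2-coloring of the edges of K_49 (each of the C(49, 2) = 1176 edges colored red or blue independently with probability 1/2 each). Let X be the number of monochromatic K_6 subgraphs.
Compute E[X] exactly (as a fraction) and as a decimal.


Let X = Σ_S X_S over the C(49, 6) = 13983816 subsets S of size 6, where X_S = 1 if the K_6 on S is monochromatic.
For a fixed S, the K_6 on S has C(6, 2) = 15 edges. P[all 15 edges red] = (1/2)^15, and likewise for blue, so P[monochromatic] = 2·(1/2)^15 = 2^{1 − 15} = 1/16384.
By linearity: E[X] = C(49, 6) · 2^{1 − 15} = 13983816 · 1/16384 = 1747977/2048.
Numerically: E[X] ≈ 853.504.

E[X] = C(49,6)·2^(1−C(6,2)) = 1747977/2048 ≈ 853.504.


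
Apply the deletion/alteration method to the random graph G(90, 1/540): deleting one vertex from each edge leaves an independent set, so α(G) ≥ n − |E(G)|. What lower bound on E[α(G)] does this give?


E[|E(G)|] = C(90, 2)·p = 4005 · (1/540) = 89/12.
E[α(G)] ≥ n − E[|E(G)|] = 90 − 89/12 = 991/12.
Numerically: ≈ 82.583.
(This is only a lower bound; the true E[α(G)] may be larger.)

E[α(G)] ≥ 991/12 ≈ 82.583.


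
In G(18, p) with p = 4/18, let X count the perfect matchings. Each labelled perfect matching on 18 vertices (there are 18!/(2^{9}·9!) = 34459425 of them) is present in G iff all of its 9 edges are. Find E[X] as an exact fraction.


K_18 has 18!/(2^{9}·9!) = 34459425 labelled perfect matchings.
For each such perfect matching H, let X_H = 1 if all 9 edges of H are present in G. Then P[X_H = 1] = p^{9} = (2/9)^{9} = 512/387420489.
By linearity: E[X] = Σ_H E[X_H] = 34459425 · p^{9} = 34459425 · 512/387420489 = 217817600/4782969.
Numerically: E[X] ≈ 45.5.

E[X] = 34459425 · (2/9)^{9} = 217817600/4782969 ≈ 45.5.


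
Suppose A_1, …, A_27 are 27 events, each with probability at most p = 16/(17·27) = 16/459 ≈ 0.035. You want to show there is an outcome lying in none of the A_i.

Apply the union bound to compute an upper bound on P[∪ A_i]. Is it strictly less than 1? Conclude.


Union bound: P[∪_{i=1}^{27} A_i] ≤ Σ_i P[A_i] ≤ 27·p = 27·(16/459) = 16/17.
Numerically: 16/17 ≈ 0.941.
Is 16/17 < 1? YES.
Since P[∪ A_i] ≤ 16/17 < 1, the complement has P[∩ A_i^c] ≥ 1 − 16/17 = 1/17 > 0, so some outcome avoids every A_i.

27·p = 16/17 ≈ 0.941; existence CERTIFIED by the union bound.


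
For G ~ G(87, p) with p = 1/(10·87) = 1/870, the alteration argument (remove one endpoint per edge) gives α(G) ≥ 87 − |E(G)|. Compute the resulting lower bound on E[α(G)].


E[|E(G)|] = C(87, 2)·p = 3741 · (1/870) = 43/10.
E[α(G)] ≥ n − E[|E(G)|] = 87 − 43/10 = 827/10.
Numerically: ≈ 82.700.
(This is only a lower bound; the true E[α(G)] may be larger.)

E[α(G)] ≥ 827/10 ≈ 82.700.


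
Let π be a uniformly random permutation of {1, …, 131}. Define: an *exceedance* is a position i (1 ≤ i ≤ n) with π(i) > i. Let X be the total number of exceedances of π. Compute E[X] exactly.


Write X = Σ_{i=1}^{131} X_i, where X_i = 1_{π(i) > i}.
For each fixed i, π(i) is uniform over {1, …, 131} (marginal of a uniform permutation), so P[π(i) > i] = (n − i)/n. Summing: Σ_{i=1}^{131} (n − i)/n = (0 + 1 + … + 130)/131 = 131(131 − 1)/(2·131) = (131 − 1)/2.
Hence E[X] = Σ_{i=1}^{131} (131 − i)/131 = 65 ≈ 65.000000.

E[X] = 65 = 65.000000.


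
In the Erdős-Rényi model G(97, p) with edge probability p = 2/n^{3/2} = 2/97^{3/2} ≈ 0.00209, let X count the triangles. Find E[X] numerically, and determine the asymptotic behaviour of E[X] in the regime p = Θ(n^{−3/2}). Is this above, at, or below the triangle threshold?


Number of potential triangles: C(97, 3) = 147440.
Each occurs with probability p³ ≈ (0.00209)³ ≈ 9.17523e-09.
By linearity: E[X] = C(97, 3)·p³ ≈ 147440 · 9.17523e-09 ≈ 0.001.
Since α = 3/2 > 1, p = c/n^{3/2} = o(1/n) is below the triangle threshold p ~ 1/n. Asymptotically E[X] ~ (c³/6)·n^{3(1−α)} = (2³/6)·n^{-1.5} → 0, so by Markov's inequality G has no triangles w.h.p.

E[X] ≈ 0.001; in regime p = Θ(1/n^{3/2}) E[X] tends to 0 (below the triangle threshold p ~ 1/n).


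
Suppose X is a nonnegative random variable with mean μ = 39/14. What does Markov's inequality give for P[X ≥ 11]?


μ = E[X] = 39/14, a = 11.
Markov: P[X ≥ 11] ≤ μ/a = (39/14)/11 = 39/154.
Numerically: ≈ 0.25325.
(Since a = 11 > μ = 2.78571, the bound 39/154 is < 1 and informative.)

P[X ≥ 11] ≤ 39/154 ≈ 0.25325.


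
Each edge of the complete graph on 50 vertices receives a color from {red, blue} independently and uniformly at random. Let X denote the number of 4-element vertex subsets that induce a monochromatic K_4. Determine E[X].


Let X = Σ_S X_S over the C(50, 4) = 230300 subsets S of size 4, where X_S = 1 if the K_4 on S is monochromatic.
For a fixed S, the K_4 on S has C(4, 2) = 6 edges. P[all 6 edges red] = (1/2)^6, and likewise for blue, so P[monochromatic] = 2·(1/2)^6 = 2^{1 − 6} = 1/32.
Summing: E[X] = C(50, 4) · 2^{1 − 6} = 230300 · 1/32 = 57575/8.
Numerically: E[X] ≈ 7196.87500.

E[X] = C(50,4)·2^(1−C(4,2)) = 57575/8 ≈ 7196.87500.


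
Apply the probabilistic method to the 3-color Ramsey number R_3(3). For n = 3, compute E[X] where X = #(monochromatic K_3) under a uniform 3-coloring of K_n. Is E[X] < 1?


E[X] = C(3, 3) · 3^{1 − 3} = 1 · 3^{−2} = 1/9.
As a reduced fraction: E[X] = 1/9 ≈ 0.1111.
Is E[X] < 1? YES.
Since E[X] < 1, there exists a 3-coloring of K_{3} with no monochromatic K_3; hence R_3(3) > 3.

E[X] = 1/9 ≈ 0.1111; E[X] < 1, so R_3(3) > 3.


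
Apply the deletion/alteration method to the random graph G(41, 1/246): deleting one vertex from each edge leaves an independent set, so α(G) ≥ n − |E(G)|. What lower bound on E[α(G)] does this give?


E[|E(G)|] = C(41, 2)·p = 820 · (1/246) = 10/3.
E[α(G)] ≥ n − E[|E(G)|] = 41 − 10/3 = 113/3.
Numerically: ≈ 37.66667.
(This is only a lower bound; the true E[α(G)] may be larger.)

E[α(G)] ≥ 113/3 ≈ 37.66667.


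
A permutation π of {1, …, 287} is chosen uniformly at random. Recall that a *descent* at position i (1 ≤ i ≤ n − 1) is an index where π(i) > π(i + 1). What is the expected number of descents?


Write X = Σ X_I over i = 1, …, 286, with X_I the indicator of one descent.
There are 286 indicators.
For each fixed i, the pair (π(i), π(i+1)) is a uniformly random ordered pair of distinct values from {1, …, 287}; by symmetry P[π(i) > π(i+1)] = 1/2.
By linearity: E[X] = 286 · (1/2) = (287 − 1) · (1/2) = 143 ≈ 143.00000.

E[X] = 143 = 143.00000.


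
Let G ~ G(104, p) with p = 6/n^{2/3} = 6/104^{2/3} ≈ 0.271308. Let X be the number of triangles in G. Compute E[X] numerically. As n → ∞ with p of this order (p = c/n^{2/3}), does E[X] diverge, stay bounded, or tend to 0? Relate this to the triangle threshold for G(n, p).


Number of potential triangles: C(104, 3) = 182104.
Each occurs with probability p³ ≈ (0.271308)³ ≈ 1.99704142e-02.
By linearity: E[X] = C(104, 3)·p³ ≈ 182104 · 1.99704142e-02 ≈ 3636.692308.
Since α = 2/3 < 1, p = c/n^{2/3} ≫ 1/n is above the triangle threshold p ~ 1/n. Asymptotically E[X] ~ (c³/6)·n^{3(1−α)} = (6³/6)·n^{1} → ∞; triangles are abundant w.h.p.

E[X] ≈ 3636.692308; in regime p = Θ(1/n^{2/3}) E[X] diverges (above the triangle threshold p ~ 1/n).


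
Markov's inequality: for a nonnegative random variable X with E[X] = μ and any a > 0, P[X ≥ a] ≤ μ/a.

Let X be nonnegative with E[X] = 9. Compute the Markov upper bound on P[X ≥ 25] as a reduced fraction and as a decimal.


μ = E[X] = 9, a = 25.
Markov: P[X ≥ 25] ≤ μ/a = (9)/25 = 9/25.
Numerically: ≈ 0.360.
(Since a = 25 > μ = 9.000, the bound 9/25 is < 1 and informative.)

P[X ≥ 25] ≤ 9/25 ≈ 0.360.


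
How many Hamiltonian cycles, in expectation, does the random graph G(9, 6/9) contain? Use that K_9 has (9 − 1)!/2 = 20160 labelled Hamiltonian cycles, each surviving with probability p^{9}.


K_9 has (9 − 1)!/2 = 20160 labelled Hamiltonian cycles.
For each such Hamiltonian cycle H, let X_H = 1 if all 9 edges of H are present in G. Then P[X_H = 1] = p^{9} = (2/3)^{9} = 512/19683.
By linearity of expectation: E[X] = Σ_H E[X_H] = 20160 · p^{9} = 20160 · 512/19683 = 1146880/2187.
Numerically: E[X] ≈ 524.408.

E[X] = 20160 · (2/3)^{9} = 1146880/2187 ≈ 524.408.


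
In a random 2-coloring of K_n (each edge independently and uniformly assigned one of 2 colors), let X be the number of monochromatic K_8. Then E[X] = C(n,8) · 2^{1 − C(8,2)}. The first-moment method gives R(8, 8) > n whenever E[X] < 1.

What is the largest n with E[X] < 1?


We need C(n, 8) · 2^{1 − 28} < 1, i.e. C(n, 8) < 2^{28 − 1} = 134217728.
Check values of n near the boundary:
  n = 40: C(40, 8) = 76904685; 76904685 < 134217728? YES
  n = 41: C(41, 8) = 95548245; 95548245 < 134217728? YES
  n = 42: C(42, 8) = 118030185; 118030185 < 134217728? YES
  n = 43: C(43, 8) = 145008513; 145008513 < 134217728? NO
  n = 44: C(44, 8) = 177232627; 177232627 < 134217728? NO
  n = 45: C(45, 8) = 215553195; 215553195 < 134217728? NO
The largest n with C(n, 8) < 134217728 is n = 42 (where E[X] = 118030185/134217728 ≈ 0.879). Hence R(8, 8) > 42, i.e. R(8, 8) ≥ 43.

Largest n = 42; hence R(8, 8) > 42.


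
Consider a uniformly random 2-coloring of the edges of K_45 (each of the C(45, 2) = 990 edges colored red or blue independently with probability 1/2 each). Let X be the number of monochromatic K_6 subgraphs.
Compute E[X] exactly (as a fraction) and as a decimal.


Let X = Σ_S X_S over the C(45, 6) = 8145060 subsets S of size 6, where X_S = 1 if the K_6 on S is monochromatic.
For a fixed S, the K_6 on S has C(6, 2) = 15 edges. P[all 15 edges red] = (1/2)^15, and likewise for blue, so P[monochromatic] = 2·(1/2)^15 = 2^{1 − 15} = 1/16384.
By linearity of expectation: E[X] = C(45, 6) · 2^{1 − 15} = 8145060 · 1/16384 = 2036265/4096.
Numerically: E[X] ≈ 497.13501.

E[X] = C(45,6)·2^(1−C(6,2)) = 2036265/4096 ≈ 497.13501.


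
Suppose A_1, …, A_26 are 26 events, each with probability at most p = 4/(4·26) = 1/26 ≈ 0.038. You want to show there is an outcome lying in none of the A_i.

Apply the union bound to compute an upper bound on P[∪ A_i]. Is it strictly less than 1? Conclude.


Union bound: P[∪_{i=1}^{26} A_i] ≤ Σ_i P[A_i] ≤ 26·p = 26·(1/26) = 1.
Numerically: 1 ≈ 1.000.
Is 1 < 1? NO.
Since the bound 1 is ≥ 1, the union bound is uninformative here; it does NOT by itself certify existence.

26·p = 1 ≈ 1.000; existence NOT certified by the union bound.


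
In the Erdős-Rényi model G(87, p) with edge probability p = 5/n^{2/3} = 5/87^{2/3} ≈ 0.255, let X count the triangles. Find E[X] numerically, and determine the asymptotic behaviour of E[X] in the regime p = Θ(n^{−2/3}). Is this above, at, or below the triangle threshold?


Number of potential triangles: C(87, 3) = 105995.
Each occurs with probability p³ ≈ (0.255)³ ≈ 1.65147e-02.
By linearity: E[X] = C(87, 3)·p³ ≈ 105995 · 1.65147e-02 ≈ 1750.479.
Since α = 2/3 < 1, p = c/n^{2/3} ≫ 1/n is above the triangle threshold p ~ 1/n. Asymptotically E[X] ~ (c³/6)·n^{3(1−α)} = (5³/6)·n^{1} → ∞; triangles are abundant w.h.p.

E[X] ≈ 1750.479; in regime p = Θ(1/n^{2/3}) E[X] diverges (above the triangle threshold p ~ 1/n).
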